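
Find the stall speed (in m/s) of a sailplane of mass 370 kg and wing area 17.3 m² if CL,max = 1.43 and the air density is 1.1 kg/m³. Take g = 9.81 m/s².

At stall, lift equals weight: L = W = m·g = 370 × 9.81 = 3630 N.
From L = ½ρV²S·CL,max = W: V_stall = √(2W/(ρSCL,max)) = √(2·3630/(1.1·17.3·1.43))
V_stall = √266.8 = 16.3 m/s

V_stall = 16.3 m/s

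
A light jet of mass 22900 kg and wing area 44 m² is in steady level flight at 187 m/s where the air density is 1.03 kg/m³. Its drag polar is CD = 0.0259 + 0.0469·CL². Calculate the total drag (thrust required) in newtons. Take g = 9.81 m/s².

Weight W = mg = 22900 × 9.81 = 2.2465×10^5 N; in level flight L = W.
Dynamic pressure q = 0.5 × 1.03 × 187² = 18010 Pa.
CL = 2W/(ρv²S) = 2×2.2465×10^5/(1.03×187²×44) = 0.2835.
CD = 0.0259 + 0.0469 × 0.2835² = 0.02967.
D = q·S·CD = 18010 × 44 × 0.02967 = 23510 N

D = 23500 N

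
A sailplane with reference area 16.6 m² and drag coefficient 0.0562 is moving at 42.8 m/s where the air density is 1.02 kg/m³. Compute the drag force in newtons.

Dynamic pressure q = ½ρv² = ½ × 1.02 × 42.8² = 934.2 Pa.
D = q·S·CD = 934.2 × 16.6 × 0.0562 = 872 N

D = 872 N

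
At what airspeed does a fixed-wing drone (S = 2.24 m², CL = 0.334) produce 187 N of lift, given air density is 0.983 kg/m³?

v = 22.6 m/s

L = ½ρv²S·CL ⇒ v = √(2L/(ρ·S·CL))
v = √(2 × 187 / (0.983 × 2.24 × 0.334)) = √508.5 = 22.6 m/s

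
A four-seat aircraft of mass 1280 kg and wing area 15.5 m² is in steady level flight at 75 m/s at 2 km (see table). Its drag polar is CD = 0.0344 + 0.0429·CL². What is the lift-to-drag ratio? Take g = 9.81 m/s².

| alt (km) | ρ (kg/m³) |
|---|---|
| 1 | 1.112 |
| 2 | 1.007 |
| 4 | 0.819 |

At 2 km, from the table: ρ = 1.007 kg/m³.
In steady level flight, lift balances weight: W = mg = 1280 × 9.81 = 12557 N.
q = ½ρv² = ½ × 1.007 × 75² = 2832 Pa.
CL = W/(q·S) = 12557 / (2832 × 15.5) = 0.286.
CD = 0.0344 + 0.0429 × 0.286² = 0.03791.
L/D = CL/CD = 0.286 / 0.03791 = 7.55

L/D = 7.55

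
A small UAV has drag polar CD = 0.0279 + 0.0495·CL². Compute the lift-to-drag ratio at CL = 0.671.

L/D = 13.4

CD = 0.0279 + 0.0495 × 0.671² = 0.05019
L/D = CL/CD = 0.671 / 0.05019 = 13.4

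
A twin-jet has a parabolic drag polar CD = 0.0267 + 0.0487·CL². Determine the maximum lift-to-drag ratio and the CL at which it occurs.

(L/D)max = 13.9, at CL = 0.74

For CD = CD0 + K·CL², (L/D)max occurs at CL* = √(CD0/K) and equals 1/(2√(K·CD0)).
(L/D)max = 1/(2√(0.0487 × 0.0267)) = 1/(2 × 0.03606) = 13.9
CL* = √(0.0267/0.0487) = 0.74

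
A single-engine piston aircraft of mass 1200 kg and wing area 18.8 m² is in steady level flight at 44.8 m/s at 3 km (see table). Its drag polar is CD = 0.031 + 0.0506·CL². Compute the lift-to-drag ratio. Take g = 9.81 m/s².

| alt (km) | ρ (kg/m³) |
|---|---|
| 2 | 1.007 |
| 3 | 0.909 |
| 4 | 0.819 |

At 3 km, from the table: ρ = 0.909 kg/m³.
Level flight ⇒ L = W = m·g = 1200 × 9.81 = 11772 N.
q = ½ρv² = ½ × 0.909 × 44.8² = 912.2 Pa.
CL = W/(q·S) = 11772 / (912.2 × 18.8) = 0.6864.
CD = 0.031 + 0.0506 × 0.6864² = 0.05484.
L/D = CL/CD = 0.6864 / 0.05484 = 12.5

L/D = 12.5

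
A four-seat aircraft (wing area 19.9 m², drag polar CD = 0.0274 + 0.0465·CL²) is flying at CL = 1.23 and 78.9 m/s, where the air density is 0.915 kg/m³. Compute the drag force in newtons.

CD = 0.0274 + 0.0465 × 1.23² = 0.09775
D = ½ρv²S·CD = ½ × 0.915 × 78.9² × 19.9 × 0.09775 = 5540 N

D = 5540 N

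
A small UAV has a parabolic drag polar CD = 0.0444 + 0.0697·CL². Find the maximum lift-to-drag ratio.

(L/D)max = 8.99

For CD = CD0 + K·CL², (L/D)max occurs at CL* = √(CD0/K) and equals 1/(2√(K·CD0)).
(L/D)max = 1/(2√(0.0697 × 0.0444)) = 1/(2 × 0.05563) = 8.99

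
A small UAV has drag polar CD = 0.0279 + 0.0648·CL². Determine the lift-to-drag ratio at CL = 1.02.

CD = 0.0279 + 0.0648 × 1.02² = 0.09532
L/D = CL/CD = 1.02 / 0.09532 = 10.7

L/D = 10.7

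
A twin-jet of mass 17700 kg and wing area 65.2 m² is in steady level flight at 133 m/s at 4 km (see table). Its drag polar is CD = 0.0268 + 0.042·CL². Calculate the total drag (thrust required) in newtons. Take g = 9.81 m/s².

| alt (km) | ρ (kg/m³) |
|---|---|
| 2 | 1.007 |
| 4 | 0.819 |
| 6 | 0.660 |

At 4 km, from the table: ρ = 0.819 kg/m³.
Level flight ⇒ L = W = m·g = 17700 × 9.81 = 1.7364×10^5 N.
Dynamic pressure q = 0.5 × 0.819 × 133² = 7244 Pa.
Required CL = L/(qS) = 1.7364×10^5/(7244·65.2) = 0.3677.
CD = 0.0268 + 0.042 × 0.3677² = 0.03248.
D = q·S·CD = 7244 × 65.2 × 0.03248 = 15340 N

D = 15300 N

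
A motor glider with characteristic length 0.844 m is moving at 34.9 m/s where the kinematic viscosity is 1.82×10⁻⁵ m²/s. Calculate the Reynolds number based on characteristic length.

Re = v·c/ν = 34.9 × 0.844 / (1.82×10⁻⁵) = 1.62×10^6

Re = 1.62×10^6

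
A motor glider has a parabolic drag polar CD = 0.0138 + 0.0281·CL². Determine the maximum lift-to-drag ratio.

For CD = CD0 + K·CL², (L/D)max occurs at CL* = √(CD0/K) and equals 1/(2√(K·CD0)).
(L/D)max = 1/(2√(0.0281 × 0.0138)) = 1/(2 × 0.01969) = 25.4

(L/D)max = 25.4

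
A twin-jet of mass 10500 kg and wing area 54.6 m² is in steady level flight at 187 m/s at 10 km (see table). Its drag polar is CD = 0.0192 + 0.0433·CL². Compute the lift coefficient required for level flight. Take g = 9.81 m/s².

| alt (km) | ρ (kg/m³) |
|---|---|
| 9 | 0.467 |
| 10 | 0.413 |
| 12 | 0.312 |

At 10 km, from the table: ρ = 0.413 kg/m³.
Weight W = mg = 10500 × 9.81 = 1.03×10^5 N; in level flight L = W.
Dynamic pressure q = 0.5 × 0.413 × 187² = 7221 Pa.
CL = W/(q·S) = 1.03×10^5 / (7221 × 54.6) = 0.2613.

CL = 0.261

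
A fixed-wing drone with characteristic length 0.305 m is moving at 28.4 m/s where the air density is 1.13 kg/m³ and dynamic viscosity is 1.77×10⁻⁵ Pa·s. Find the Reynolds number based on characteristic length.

Re = 5.53×10^5

Re = ρ·v·c/μ = 1.13 × 28.4 × 0.305 / (1.77×10⁻⁵) = 5.53×10^5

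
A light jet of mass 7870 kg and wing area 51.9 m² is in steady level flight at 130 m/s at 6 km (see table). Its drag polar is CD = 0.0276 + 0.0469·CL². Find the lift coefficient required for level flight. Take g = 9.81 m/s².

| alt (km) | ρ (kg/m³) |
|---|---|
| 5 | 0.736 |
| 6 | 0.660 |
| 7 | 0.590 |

CL = 0.267

At 6 km, from the table: ρ = 0.660 kg/m³.
Weight W = mg = 7870 × 9.81 = 77205 N; in level flight L = W.
Dynamic pressure q = 0.5 × 0.66 × 130² = 5577 Pa.
Required CL = L/(qS) = 77205/(5577·51.9) = 0.2667.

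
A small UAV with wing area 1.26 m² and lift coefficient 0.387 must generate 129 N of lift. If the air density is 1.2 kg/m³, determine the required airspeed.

v = 21 m/s

L = ½ρv²S·CL ⇒ v = √(2L/(ρ·S·CL))
v = √(2 × 129 / (1.2 × 1.26 × 0.387)) = √440.9 = 21 m/s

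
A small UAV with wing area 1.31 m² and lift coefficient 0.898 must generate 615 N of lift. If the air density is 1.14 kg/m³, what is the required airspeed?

L = ½ρv²S·CL ⇒ v = √(2L/(ρ·S·CL))
v = √(2 × 615 / (1.14 × 1.31 × 0.898)) = √917.2 = 30.3 m/s

v = 30.3 m/s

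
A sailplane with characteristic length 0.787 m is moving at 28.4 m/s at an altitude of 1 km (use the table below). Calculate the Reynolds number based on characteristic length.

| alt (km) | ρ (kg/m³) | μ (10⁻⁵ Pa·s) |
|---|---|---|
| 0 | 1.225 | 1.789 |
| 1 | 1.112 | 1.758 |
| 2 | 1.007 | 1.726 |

Re = 1.41×10^6

At 1 km, from the table: ρ = 1.112 kg/m³, μ = 1.758×10⁻⁵ Pa·s.
Re = ρ·v·c/μ = 1.112 × 28.4 × 0.787 / (1.758×10⁻⁵) = 1.41×10^6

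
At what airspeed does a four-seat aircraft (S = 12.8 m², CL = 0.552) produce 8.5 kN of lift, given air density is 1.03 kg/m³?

v = 48.3 m/s

L = ½ρv²S·CL ⇒ v = √(2L/(ρ·S·CL))
v = √(2 × 8500 / (1.03 × 12.8 × 0.552)) = √2336 = 48.3 m/s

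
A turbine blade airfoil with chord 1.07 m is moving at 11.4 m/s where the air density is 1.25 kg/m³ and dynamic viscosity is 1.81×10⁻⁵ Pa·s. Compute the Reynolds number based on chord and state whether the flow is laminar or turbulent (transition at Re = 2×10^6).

Re = ρ·v·c/μ = 1.25 × 11.4 × 1.07 / (1.81×10⁻⁵) = 8.42×10^5
Since 8.42×10^5 < 2×10^6, the flow is laminar.

Re = 8.42×10^5 (laminar)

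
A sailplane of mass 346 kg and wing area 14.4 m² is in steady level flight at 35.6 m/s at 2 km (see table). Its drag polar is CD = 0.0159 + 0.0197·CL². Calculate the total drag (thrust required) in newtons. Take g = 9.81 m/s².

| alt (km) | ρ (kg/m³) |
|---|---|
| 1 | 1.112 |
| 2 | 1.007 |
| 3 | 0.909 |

D = 171 N

At 2 km, from the table: ρ = 1.007 kg/m³.
Weight W = mg = 346 × 9.81 = 3394.3 N; in level flight L = W.
q = ½ρv² = ½ × 1.007 × 35.6² = 638.1 Pa.
CL = 2W/(ρv²S) = 2×3394.3/(1.007×35.6²×14.4) = 0.3694.
CD = 0.0159 + 0.0197 × 0.3694² = 0.01859.
D = q·S·CD = 638.1 × 14.4 × 0.01859 = 170.8 N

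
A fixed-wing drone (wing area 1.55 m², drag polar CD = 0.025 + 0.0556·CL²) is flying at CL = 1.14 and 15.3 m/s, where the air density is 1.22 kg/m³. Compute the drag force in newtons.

CD = 0.025 + 0.0556 × 1.14² = 0.09726
D = ½ρv²S·CD = ½ × 1.22 × 15.3² × 1.55 × 0.09726 = 21.5 N

D = 21.5 N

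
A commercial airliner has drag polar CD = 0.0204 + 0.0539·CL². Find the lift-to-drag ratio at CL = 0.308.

L/D = 12.1

CD = 0.0204 + 0.0539 × 0.308² = 0.02551
L/D = CL/CD = 0.308 / 0.02551 = 12.1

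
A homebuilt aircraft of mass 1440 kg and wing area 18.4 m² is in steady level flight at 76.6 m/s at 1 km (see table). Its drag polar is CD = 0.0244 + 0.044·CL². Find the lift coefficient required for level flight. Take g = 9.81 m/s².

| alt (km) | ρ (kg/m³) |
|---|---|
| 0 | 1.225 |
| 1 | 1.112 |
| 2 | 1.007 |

At 1 km, from the table: ρ = 1.112 kg/m³.
Weight W = mg = 1440 × 9.81 = 14126 N; in level flight L = W.
Dynamic pressure q = 0.5 × 1.112 × 76.6² = 3262 Pa.
CL = W/(q·S) = 14126 / (3262 × 18.4) = 0.2353.

CL = 0.235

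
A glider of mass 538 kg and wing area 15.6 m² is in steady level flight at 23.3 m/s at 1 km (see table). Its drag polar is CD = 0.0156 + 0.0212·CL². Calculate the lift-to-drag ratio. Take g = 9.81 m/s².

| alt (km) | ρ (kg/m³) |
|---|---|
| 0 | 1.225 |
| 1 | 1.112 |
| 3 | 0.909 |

L/D = 26.5

At 1 km, from the table: ρ = 1.112 kg/m³.
Level flight ⇒ L = W = m·g = 538 × 9.81 = 5277.8 N.
q = ½ρv² = ½ × 1.112 × 23.3² = 301.8 Pa.
Required CL = L/(qS) = 5277.8/(301.8·15.6) = 1.121.
CD = 0.0156 + 0.0212 × 1.121² = 0.04223.
L/D = CL/CD = 1.121 / 0.04223 = 26.5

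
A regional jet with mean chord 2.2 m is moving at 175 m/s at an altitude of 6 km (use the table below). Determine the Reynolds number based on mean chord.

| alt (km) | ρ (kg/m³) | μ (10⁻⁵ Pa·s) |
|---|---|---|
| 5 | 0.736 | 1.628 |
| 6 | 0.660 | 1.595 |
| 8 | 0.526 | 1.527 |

At 6 km, from the table: ρ = 0.660 kg/m³, μ = 1.595×10⁻⁵ Pa·s.
Re = ρ·v·c/μ = 0.66 × 175 × 2.2 / (1.595×10⁻⁵) = 1.59×10^7

Re = 1.59×10^7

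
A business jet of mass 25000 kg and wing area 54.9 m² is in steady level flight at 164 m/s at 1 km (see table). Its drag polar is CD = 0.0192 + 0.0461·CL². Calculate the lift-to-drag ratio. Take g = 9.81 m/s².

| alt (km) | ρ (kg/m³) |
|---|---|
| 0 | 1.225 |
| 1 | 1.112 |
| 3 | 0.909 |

At 1 km, from the table: ρ = 1.112 kg/m³.
In steady level flight, lift balances weight: W = mg = 25000 × 9.81 = 2.4525×10^5 N.
q = ½ρv² = ½ × 1.112 × 164² = 14950 Pa.
CL = 2W/(ρv²S) = 2×2.4525×10^5/(1.112×164²×54.9) = 0.2987.
CD = 0.0192 + 0.0461 × 0.2987² = 0.02331.
L/D = CL/CD = 0.2987 / 0.02331 = 12.8

L/D = 12.8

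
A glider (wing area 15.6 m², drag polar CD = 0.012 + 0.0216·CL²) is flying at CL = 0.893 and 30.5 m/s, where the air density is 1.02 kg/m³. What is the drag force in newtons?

D = 216 N

CD = 0.012 + 0.0216 × 0.893² = 0.02922
D = ½ρv²S·CD = ½ × 1.02 × 30.5² × 15.6 × 0.02922 = 216 N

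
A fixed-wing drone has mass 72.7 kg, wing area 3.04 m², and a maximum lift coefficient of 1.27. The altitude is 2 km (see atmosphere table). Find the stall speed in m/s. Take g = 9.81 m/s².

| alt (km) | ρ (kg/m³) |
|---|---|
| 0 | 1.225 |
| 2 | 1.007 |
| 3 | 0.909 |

V_stall = 19.2 m/s

At 2 km, from the table: ρ = 1.007 kg/m³.
Stall occurs when L = W at CL,max. W = mg = 72.7 × 9.81 = 713.2 N.
V_stall = √(2W/(ρ·S·CL,max)) = √(2 × 713.2 / (1.007 × 3.04 × 1.27))
V_stall = √366.9 = 19.2 m/s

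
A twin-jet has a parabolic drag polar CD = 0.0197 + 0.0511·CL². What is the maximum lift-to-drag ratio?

(L/D)max = 15.8

For CD = CD0 + K·CL², (L/D)max occurs at CL* = √(CD0/K) and equals 1/(2√(K·CD0)).
(L/D)max = 1/(2√(0.0511 × 0.0197)) = 1/(2 × 0.03173) = 15.8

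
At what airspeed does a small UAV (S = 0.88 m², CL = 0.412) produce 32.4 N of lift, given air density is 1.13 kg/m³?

L = ½ρv²S·CL ⇒ v = √(2L/(ρ·S·CL))
v = √(2 × 32.4 / (1.13 × 0.88 × 0.412)) = √158.2 = 12.6 m/s

v = 12.6 m/s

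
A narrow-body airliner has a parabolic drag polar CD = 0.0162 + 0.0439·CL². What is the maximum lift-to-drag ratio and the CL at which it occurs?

For CD = CD0 + K·CL², (L/D)max occurs at CL* = √(CD0/K) and equals 1/(2√(K·CD0)).
(L/D)max = 1/(2√(0.0439 × 0.0162)) = 1/(2 × 0.02667) = 18.7
CL* = √(0.0162/0.0439) = 0.607

(L/D)max = 18.7, at CL = 0.607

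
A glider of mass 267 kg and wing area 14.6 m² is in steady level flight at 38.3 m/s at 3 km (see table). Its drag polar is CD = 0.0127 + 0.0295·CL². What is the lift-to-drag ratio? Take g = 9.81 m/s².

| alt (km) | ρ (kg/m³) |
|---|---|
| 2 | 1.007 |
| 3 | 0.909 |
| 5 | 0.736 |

At 3 km, from the table: ρ = 0.909 kg/m³.
Weight W = mg = 267 × 9.81 = 2619.3 N; in level flight L = W.
q = ½ρv² = ½ × 0.909 × 38.3² = 666.7 Pa.
CL = W/(q·S) = 2619.3 / (666.7 × 14.6) = 0.2691.
CD = 0.0127 + 0.0295 × 0.2691² = 0.01484.
L/D = CL/CD = 0.2691 / 0.01484 = 18.1

L/D = 18.1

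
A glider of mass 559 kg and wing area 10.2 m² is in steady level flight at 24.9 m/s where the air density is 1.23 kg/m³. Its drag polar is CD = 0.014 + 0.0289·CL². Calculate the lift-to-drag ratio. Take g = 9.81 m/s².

Weight W = mg = 559 × 9.81 = 5483.8 N; in level flight L = W.
q = ½ρv² = ½ × 1.23 × 24.9² = 381.3 Pa.
CL = W/(q·S) = 5483.8 / (381.3 × 10.2) = 1.41.
CD = 0.014 + 0.0289 × 1.41² = 0.07145.
L/D = CL/CD = 1.41 / 0.07145 = 19.7

L/D = 19.7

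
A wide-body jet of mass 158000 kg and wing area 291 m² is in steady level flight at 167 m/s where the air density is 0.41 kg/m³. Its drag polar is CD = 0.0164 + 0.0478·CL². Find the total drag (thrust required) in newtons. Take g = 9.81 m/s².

Weight W = mg = 158000 × 9.81 = 1.55×10^6 N; in level flight L = W.
q = ½ρv² = ½ × 0.41 × 167² = 5717 Pa.
CL = 2W/(ρv²S) = 2×1.55×10^6/(0.41×167²×291) = 0.9316.
CD = 0.0164 + 0.0478 × 0.9316² = 0.05789.
D = q·S·CD = 5717 × 291 × 0.05789 = 96310 N

D = 96300 N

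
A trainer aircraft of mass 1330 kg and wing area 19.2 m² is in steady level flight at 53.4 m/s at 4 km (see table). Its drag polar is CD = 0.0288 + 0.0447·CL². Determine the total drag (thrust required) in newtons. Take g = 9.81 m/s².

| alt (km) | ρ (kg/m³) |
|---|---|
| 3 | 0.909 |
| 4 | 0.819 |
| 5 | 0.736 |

D = 985 N

At 4 km, from the table: ρ = 0.819 kg/m³.
In steady level flight, lift balances weight: W = mg = 1330 × 9.81 = 13047 N.
Dynamic pressure q = 0.5 × 0.819 × 53.4² = 1168 Pa.
Required CL = L/(qS) = 13047/(1168·19.2) = 0.5819.
CD = 0.0288 + 0.0447 × 0.5819² = 0.04394.
D = q·S·CD = 1168 × 19.2 × 0.04394 = 985.1 N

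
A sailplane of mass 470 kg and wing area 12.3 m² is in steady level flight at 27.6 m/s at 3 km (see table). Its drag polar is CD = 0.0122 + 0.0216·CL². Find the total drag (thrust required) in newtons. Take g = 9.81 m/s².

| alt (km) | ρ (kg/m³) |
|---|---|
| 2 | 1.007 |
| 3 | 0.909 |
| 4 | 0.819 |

D = 160 N

At 3 km, from the table: ρ = 0.909 kg/m³.
Level flight ⇒ L = W = m·g = 470 × 9.81 = 4610.7 N.
q = ½ρv² = ½ × 0.909 × 27.6² = 346.2 Pa.
CL = 2W/(ρv²S) = 2×4610.7/(0.909×27.6²×12.3) = 1.083.
CD = 0.0122 + 0.0216 × 1.083² = 0.03752.
D = q·S·CD = 346.2 × 12.3 × 0.03752 = 159.8 N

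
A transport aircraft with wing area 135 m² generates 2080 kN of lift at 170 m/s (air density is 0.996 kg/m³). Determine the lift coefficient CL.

CL = 1.07

From L = ½ρv²S·CL, rearranging gives CL = 2L/(ρv²S).
CL = 2 × 2.08×10^6 / (0.996 × 170² × 135) = 1.07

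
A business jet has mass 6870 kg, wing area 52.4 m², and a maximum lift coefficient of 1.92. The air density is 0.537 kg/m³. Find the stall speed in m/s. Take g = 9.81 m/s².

V_stall = 49.9 m/s

Stall occurs when L = W at CL,max. W = mg = 6870 × 9.81 = 67390 N.
V_stall = √(2W/(ρ·S·CL,max)) = √(2 × 67390 / (0.537 × 52.4 × 1.92))
V_stall = √2495 = 49.9 m/s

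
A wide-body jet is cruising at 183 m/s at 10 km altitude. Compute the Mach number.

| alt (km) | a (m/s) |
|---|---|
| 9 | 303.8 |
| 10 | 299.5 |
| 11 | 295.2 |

M = 0.611

At 10 km, from the table: a = 299.5 m/s.
M = v/a = 183 / 299.5 = 0.611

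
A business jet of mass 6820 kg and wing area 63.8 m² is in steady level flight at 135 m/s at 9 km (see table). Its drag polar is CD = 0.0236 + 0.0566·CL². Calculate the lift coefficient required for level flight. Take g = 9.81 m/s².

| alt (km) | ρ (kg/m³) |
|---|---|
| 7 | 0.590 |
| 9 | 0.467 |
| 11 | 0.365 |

At 9 km, from the table: ρ = 0.467 kg/m³.
In steady level flight, lift balances weight: W = mg = 6820 × 9.81 = 66904 N.
q = ½ρv² = ½ × 0.467 × 135² = 4256 Pa.
CL = W/(q·S) = 66904 / (4256 × 63.8) = 0.2464.

CL = 0.246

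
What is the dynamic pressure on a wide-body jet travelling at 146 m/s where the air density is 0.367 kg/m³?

q = 3910 Pa

q = ½ρv² = ½ × 0.367 × 146² = 3910 Pa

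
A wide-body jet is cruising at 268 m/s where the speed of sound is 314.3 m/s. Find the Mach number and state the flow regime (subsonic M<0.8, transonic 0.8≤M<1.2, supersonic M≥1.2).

M = 0.853 (transonic)

M = v/a = 268 / 314.3 = 0.853
M = 0.853 → transonic.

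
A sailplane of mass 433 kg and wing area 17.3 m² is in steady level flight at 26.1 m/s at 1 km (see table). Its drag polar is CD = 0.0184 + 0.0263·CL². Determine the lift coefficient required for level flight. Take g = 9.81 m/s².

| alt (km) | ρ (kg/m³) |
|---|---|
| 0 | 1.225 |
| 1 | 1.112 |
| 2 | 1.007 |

At 1 km, from the table: ρ = 1.112 kg/m³.
Level flight ⇒ L = W = m·g = 433 × 9.81 = 4247.7 N.
q = ½ρv² = ½ × 1.112 × 26.1² = 378.8 Pa.
CL = 2W/(ρv²S) = 2×4247.7/(1.112×26.1²×17.3) = 0.6483.

CL = 0.648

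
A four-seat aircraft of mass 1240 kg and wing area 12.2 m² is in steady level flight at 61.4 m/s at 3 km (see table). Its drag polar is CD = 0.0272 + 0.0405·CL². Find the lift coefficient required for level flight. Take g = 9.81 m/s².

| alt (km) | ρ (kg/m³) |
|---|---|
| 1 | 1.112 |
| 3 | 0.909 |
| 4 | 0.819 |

CL = 0.582

At 3 km, from the table: ρ = 0.909 kg/m³.
Weight W = mg = 1240 × 9.81 = 12164 N; in level flight L = W.
q = ½ρv² = ½ × 0.909 × 61.4² = 1713 Pa.
Required CL = L/(qS) = 12164/(1713·12.2) = 0.5819.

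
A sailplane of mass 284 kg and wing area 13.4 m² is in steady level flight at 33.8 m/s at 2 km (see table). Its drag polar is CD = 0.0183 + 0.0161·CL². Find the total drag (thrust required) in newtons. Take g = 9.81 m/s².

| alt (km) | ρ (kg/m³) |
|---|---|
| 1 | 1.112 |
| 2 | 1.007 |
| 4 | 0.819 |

At 2 km, from the table: ρ = 1.007 kg/m³.
Weight W = mg = 284 × 9.81 = 2786 N; in level flight L = W.
q = ½ρv² = ½ × 1.007 × 33.8² = 575.2 Pa.
Required CL = L/(qS) = 2786/(575.2·13.4) = 0.3615.
CD = 0.0183 + 0.0161 × 0.3615² = 0.0204.
D = q·S·CD = 575.2 × 13.4 × 0.0204 = 157.3 N

D = 157 N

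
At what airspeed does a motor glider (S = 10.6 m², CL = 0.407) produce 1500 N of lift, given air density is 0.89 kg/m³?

L = ½ρv²S·CL ⇒ v = √(2L/(ρ·S·CL))
v = √(2 × 1500 / (0.89 × 10.6 × 0.407)) = √781.3 = 28 m/s

v = 28 m/s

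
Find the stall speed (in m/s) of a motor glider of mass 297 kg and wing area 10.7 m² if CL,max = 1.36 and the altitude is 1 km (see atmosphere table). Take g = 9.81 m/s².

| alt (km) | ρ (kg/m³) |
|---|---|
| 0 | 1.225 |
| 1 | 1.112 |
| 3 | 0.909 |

At 1 km, from the table: ρ = 1.112 kg/m³.
At stall, lift equals weight: L = W = m·g = 297 × 9.81 = 2914 N.
From L = ½ρV²S·CL,max = W: V_stall = √(2W/(ρSCL,max)) = √(2·2914/(1.112·10.7·1.36))
V_stall = √360.1 = 19 m/s

V_stall = 19 m/s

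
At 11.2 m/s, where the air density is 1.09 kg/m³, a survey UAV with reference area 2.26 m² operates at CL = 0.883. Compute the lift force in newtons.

Dynamic pressure q = ½ρv² = ½ × 1.09 × 11.2² = 68.36 Pa.
L = q·S·CL = 68.36 × 2.26 × 0.883 = 136 N

L = 136 N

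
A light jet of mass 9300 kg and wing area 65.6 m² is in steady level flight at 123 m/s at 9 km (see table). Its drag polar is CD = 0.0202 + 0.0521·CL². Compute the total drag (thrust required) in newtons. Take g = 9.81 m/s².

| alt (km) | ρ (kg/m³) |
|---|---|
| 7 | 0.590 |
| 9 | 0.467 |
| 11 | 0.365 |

At 9 km, from the table: ρ = 0.467 kg/m³.
Level flight ⇒ L = W = m·g = 9300 × 9.81 = 91233 N.
Dynamic pressure q = 0.5 × 0.467 × 123² = 3533 Pa.
CL = 2W/(ρv²S) = 2×91233/(0.467×123²×65.6) = 0.3937.
CD = 0.0202 + 0.0521 × 0.3937² = 0.02827.
D = q·S·CD = 3533 × 65.6 × 0.02827 = 6552 N

D = 6550 N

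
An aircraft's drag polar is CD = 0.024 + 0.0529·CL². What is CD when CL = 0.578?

CD = 0.0417

CD = 0.024 + 0.0529 × 0.578² = 0.024 + 0.01767 = 0.0417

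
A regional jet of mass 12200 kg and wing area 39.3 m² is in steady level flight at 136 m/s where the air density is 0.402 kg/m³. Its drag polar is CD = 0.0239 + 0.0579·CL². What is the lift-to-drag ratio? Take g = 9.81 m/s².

In steady level flight, lift balances weight: W = mg = 12200 × 9.81 = 1.1968×10^5 N.
Dynamic pressure q = 0.5 × 0.402 × 136² = 3718 Pa.
Required CL = L/(qS) = 1.1968×10^5/(3718·39.3) = 0.8191.
CD = 0.0239 + 0.0579 × 0.8191² = 0.06275.
L/D = CL/CD = 0.8191 / 0.06275 = 13.1

L/D = 13.1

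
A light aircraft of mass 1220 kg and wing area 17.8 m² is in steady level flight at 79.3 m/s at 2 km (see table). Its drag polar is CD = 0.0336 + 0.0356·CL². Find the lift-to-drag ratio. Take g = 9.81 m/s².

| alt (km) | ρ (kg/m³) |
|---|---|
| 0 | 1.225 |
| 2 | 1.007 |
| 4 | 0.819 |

At 2 km, from the table: ρ = 1.007 kg/m³.
Level flight ⇒ L = W = m·g = 1220 × 9.81 = 11968 N.
Dynamic pressure q = 0.5 × 1.007 × 79.3² = 3166 Pa.
Required CL = L/(qS) = 11968/(3166·17.8) = 0.2124.
CD = 0.0336 + 0.0356 × 0.2124² = 0.03521.
L/D = CL/CD = 0.2124 / 0.03521 = 6.03

L/D = 6.03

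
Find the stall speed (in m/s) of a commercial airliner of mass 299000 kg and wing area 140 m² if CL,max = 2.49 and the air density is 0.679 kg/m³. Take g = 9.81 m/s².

V_stall = 157 m/s

Weight W = mg = 299000 × 9.81 = 2.933×10^6 N.
From L = ½ρV²S·CL,max = W: V_stall = √(2W/(ρSCL,max)) = √(2·2.933×10^6/(0.679·140·2.49))
V_stall = √24780 = 157 m/s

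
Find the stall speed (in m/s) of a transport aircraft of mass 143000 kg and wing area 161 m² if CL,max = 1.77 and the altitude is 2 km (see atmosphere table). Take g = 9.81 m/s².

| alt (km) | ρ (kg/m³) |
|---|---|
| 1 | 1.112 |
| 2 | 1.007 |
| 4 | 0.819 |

V_stall = 98.9 m/s

At 2 km, from the table: ρ = 1.007 kg/m³.
Stall occurs when L = W at CL,max. W = mg = 143000 × 9.81 = 1.403×10^6 N.
From L = ½ρV²S·CL,max = W: V_stall = √(2W/(ρSCL,max)) = √(2·1.403×10^6/(1.007·161·1.77))
V_stall = √9777 = 98.9 m/s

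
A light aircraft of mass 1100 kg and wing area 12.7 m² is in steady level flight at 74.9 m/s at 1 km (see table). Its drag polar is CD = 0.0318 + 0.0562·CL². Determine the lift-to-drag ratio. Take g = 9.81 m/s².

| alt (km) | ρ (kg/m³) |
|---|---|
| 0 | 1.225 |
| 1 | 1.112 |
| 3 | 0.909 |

L/D = 7.57

At 1 km, from the table: ρ = 1.112 kg/m³.
Weight W = mg = 1100 × 9.81 = 10791 N; in level flight L = W.
Dynamic pressure q = 0.5 × 1.112 × 74.9² = 3119 Pa.
CL = W/(q·S) = 10791 / (3119 × 12.7) = 0.2724.
CD = 0.0318 + 0.0562 × 0.2724² = 0.03597.
L/D = CL/CD = 0.2724 / 0.03597 = 7.57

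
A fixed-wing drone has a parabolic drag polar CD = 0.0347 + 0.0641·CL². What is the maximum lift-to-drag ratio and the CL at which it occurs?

(L/D)max = 10.6, at CL = 0.736

For CD = CD0 + K·CL², (L/D)max occurs at CL* = √(CD0/K) and equals 1/(2√(K·CD0)).
(L/D)max = 1/(2√(0.0641 × 0.0347)) = 1/(2 × 0.04716) = 10.6
CL* = √(0.0347/0.0641) = 0.736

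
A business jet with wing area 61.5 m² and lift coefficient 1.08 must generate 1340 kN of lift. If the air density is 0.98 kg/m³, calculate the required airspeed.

L = ½ρv²S·CL ⇒ v = √(2L/(ρ·S·CL))
v = √(2 × 1.34×10^6 / (0.98 × 61.5 × 1.08)) = √41170 = 203 m/s

v = 203 m/s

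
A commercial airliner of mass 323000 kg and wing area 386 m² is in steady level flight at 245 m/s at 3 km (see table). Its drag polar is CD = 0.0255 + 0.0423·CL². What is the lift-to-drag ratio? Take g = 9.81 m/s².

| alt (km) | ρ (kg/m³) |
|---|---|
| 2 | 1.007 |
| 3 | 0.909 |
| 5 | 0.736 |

At 3 km, from the table: ρ = 0.909 kg/m³.
In steady level flight, lift balances weight: W = mg = 323000 × 9.81 = 3.1686×10^6 N.
q = ½ρv² = ½ × 0.909 × 245² = 27280 Pa.
CL = 2W/(ρv²S) = 2×3.1686×10^6/(0.909×245²×386) = 0.3009.
CD = 0.0255 + 0.0423 × 0.3009² = 0.02933.
L/D = CL/CD = 0.3009 / 0.02933 = 10.3

L/D = 10.3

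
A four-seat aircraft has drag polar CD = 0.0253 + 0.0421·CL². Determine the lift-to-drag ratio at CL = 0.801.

CD = 0.0253 + 0.0421 × 0.801² = 0.05231
L/D = CL/CD = 0.801 / 0.05231 = 15.3

L/D = 15.3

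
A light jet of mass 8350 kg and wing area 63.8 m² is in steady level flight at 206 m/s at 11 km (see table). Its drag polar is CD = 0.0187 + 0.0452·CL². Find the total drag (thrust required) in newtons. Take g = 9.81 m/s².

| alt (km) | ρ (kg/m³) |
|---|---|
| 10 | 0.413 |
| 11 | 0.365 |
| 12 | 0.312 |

At 11 km, from the table: ρ = 0.365 kg/m³.
In steady level flight, lift balances weight: W = mg = 8350 × 9.81 = 81914 N.
q = ½ρv² = ½ × 0.365 × 206² = 7745 Pa.
CL = 2W/(ρv²S) = 2×81914/(0.365×206²×63.8) = 0.1658.
CD = 0.0187 + 0.0452 × 0.1658² = 0.01994.
D = q·S·CD = 7745 × 63.8 × 0.01994 = 9854 N

D = 9850 N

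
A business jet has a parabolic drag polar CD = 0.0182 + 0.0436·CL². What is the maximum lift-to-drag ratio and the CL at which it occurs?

(L/D)max = 17.7, at CL = 0.646

For CD = CD0 + K·CL², (L/D)max occurs at CL* = √(CD0/K) and equals 1/(2√(K·CD0)).
(L/D)max = 1/(2√(0.0436 × 0.0182)) = 1/(2 × 0.02817) = 17.7
CL* = √(0.0182/0.0436) = 0.646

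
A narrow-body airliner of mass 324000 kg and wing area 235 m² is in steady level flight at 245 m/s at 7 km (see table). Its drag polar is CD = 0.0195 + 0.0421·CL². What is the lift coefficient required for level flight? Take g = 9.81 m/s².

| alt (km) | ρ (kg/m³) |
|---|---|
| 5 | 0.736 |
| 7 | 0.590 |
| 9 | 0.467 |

CL = 0.764

At 7 km, from the table: ρ = 0.590 kg/m³.
Weight W = mg = 324000 × 9.81 = 3.1784×10^6 N; in level flight L = W.
q = ½ρv² = ½ × 0.59 × 245² = 17710 Pa.
CL = W/(q·S) = 3.1784×10^6 / (17710 × 235) = 0.7638.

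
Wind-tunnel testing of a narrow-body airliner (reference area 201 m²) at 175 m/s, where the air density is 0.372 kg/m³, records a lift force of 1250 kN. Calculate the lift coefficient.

CL = 1.09

From L = ½ρv²S·CL, rearranging gives CL = 2L/(ρv²S).
CL = 2 × 1.25×10^6 / (0.372 × 175² × 201) = 1.09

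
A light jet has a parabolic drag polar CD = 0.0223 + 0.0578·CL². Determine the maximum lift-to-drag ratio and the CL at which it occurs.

(L/D)max = 13.9, at CL = 0.621

For CD = CD0 + K·CL², (L/D)max occurs at CL* = √(CD0/K) and equals 1/(2√(K·CD0)).
(L/D)max = 1/(2√(0.0578 × 0.0223)) = 1/(2 × 0.0359) = 13.9
CL* = √(0.0223/0.0578) = 0.621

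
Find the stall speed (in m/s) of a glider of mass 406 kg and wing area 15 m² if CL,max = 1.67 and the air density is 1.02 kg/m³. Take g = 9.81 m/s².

Weight W = mg = 406 × 9.81 = 3983 N.
From L = ½ρV²S·CL,max = W: V_stall = √(2W/(ρSCL,max)) = √(2·3983/(1.02·15·1.67))
V_stall = √311.8 = 17.7 m/s

V_stall = 17.7 m/s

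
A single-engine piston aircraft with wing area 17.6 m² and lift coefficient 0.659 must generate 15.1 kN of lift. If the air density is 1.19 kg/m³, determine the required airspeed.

v = 46.8 m/s

L = ½ρv²S·CL ⇒ v = √(2L/(ρ·S·CL))
v = √(2 × 15100 / (1.19 × 17.6 × 0.659)) = √2188 = 46.8 m/s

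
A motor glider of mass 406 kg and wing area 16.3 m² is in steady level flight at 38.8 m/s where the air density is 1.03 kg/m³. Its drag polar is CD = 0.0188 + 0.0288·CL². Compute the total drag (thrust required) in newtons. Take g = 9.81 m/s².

Level flight ⇒ L = W = m·g = 406 × 9.81 = 3982.9 N.
Dynamic pressure q = 0.5 × 1.03 × 38.8² = 775.3 Pa.
Required CL = L/(qS) = 3982.9/(775.3·16.3) = 0.3152.
CD = 0.0188 + 0.0288 × 0.3152² = 0.02166.
D = q·S·CD = 775.3 × 16.3 × 0.02166 = 273.7 N

D = 274 N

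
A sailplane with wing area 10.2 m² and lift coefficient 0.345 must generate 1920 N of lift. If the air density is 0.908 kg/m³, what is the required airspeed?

v = 34.7 m/s

L = ½ρv²S·CL ⇒ v = √(2L/(ρ·S·CL))
v = √(2 × 1920 / (0.908 × 10.2 × 0.345)) = √1202 = 34.7 m/s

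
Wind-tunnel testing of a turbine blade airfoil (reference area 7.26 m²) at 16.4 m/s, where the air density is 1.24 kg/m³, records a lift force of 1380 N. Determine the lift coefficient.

From L = ½ρv²S·CL, rearranging gives CL = 2L/(ρv²S).
CL = 2 × 1380 / (1.24 × 16.4² × 7.26) = 1.14

CL = 1.14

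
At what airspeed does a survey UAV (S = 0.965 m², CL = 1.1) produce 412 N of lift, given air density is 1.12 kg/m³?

v = 26.3 m/s

L = ½ρv²S·CL ⇒ v = √(2L/(ρ·S·CL))
v = √(2 × 412 / (1.12 × 0.965 × 1.1)) = √693.1 = 26.3 m/s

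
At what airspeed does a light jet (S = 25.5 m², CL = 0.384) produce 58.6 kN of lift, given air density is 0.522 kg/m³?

v = 151 m/s

L = ½ρv²S·CL ⇒ v = √(2L/(ρ·S·CL))
v = √(2 × 58600 / (0.522 × 25.5 × 0.384)) = √22930 = 151 m/s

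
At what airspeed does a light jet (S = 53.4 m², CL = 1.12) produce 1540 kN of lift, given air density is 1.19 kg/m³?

L = ½ρv²S·CL ⇒ v = √(2L/(ρ·S·CL))
v = √(2 × 1.54×10^6 / (1.19 × 53.4 × 1.12)) = √43280 = 208 m/s

v = 208 m/s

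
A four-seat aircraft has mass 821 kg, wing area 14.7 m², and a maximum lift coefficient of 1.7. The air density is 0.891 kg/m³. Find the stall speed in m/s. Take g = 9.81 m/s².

At stall, lift equals weight: L = W = m·g = 821 × 9.81 = 8054 N.
V_stall = √(2W/(ρ·S·CL,max)) = √(2 × 8054 / (0.891 × 14.7 × 1.7))
V_stall = √723.4 = 26.9 m/s

V_stall = 26.9 m/s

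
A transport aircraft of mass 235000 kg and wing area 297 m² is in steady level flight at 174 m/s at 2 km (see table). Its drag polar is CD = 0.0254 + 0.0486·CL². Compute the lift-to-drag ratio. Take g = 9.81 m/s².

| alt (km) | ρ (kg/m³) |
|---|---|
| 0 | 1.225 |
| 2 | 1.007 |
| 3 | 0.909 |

L/D = 13.4

At 2 km, from the table: ρ = 1.007 kg/m³.
Weight W = mg = 235000 × 9.81 = 2.3054×10^6 N; in level flight L = W.
q = ½ρv² = ½ × 1.007 × 174² = 15240 Pa.
CL = 2W/(ρv²S) = 2×2.3054×10^6/(1.007×174²×297) = 0.5092.
CD = 0.0254 + 0.0486 × 0.5092² = 0.038.
L/D = CL/CD = 0.5092 / 0.038 = 13.4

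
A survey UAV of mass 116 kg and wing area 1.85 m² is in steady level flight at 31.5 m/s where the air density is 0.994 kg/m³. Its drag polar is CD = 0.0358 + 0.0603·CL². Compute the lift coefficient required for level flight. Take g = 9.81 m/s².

Level flight ⇒ L = W = m·g = 116 × 9.81 = 1138 N.
q = ½ρv² = ½ × 0.994 × 31.5² = 493.1 Pa.
CL = W/(q·S) = 1138 / (493.1 × 1.85) = 1.247.

CL = 1.25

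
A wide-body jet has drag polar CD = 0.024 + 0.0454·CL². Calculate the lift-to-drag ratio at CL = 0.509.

CD = 0.024 + 0.0454 × 0.509² = 0.03576
L/D = CL/CD = 0.509 / 0.03576 = 14.2

L/D = 14.2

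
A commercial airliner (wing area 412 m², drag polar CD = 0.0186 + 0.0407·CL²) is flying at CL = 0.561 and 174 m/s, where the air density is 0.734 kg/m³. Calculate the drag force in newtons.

D = 1.44×10^5 N

CD = 0.0186 + 0.0407 × 0.561² = 0.03141
D = ½ρv²S·CD = ½ × 0.734 × 174² × 412 × 0.03141 = 1.44×10^5 N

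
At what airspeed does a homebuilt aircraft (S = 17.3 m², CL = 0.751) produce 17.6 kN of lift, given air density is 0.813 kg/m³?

v = 57.7 m/s

L = ½ρv²S·CL ⇒ v = √(2L/(ρ·S·CL))
v = √(2 × 17600 / (0.813 × 17.3 × 0.751)) = √3332 = 57.7 m/s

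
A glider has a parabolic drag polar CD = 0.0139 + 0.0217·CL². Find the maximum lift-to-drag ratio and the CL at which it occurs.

For CD = CD0 + K·CL², (L/D)max occurs at CL* = √(CD0/K) and equals 1/(2√(K·CD0)).
(L/D)max = 1/(2√(0.0217 × 0.0139)) = 1/(2 × 0.01737) = 28.8
CL* = √(0.0139/0.0217) = 0.8

(L/D)max = 28.8, at CL = 0.8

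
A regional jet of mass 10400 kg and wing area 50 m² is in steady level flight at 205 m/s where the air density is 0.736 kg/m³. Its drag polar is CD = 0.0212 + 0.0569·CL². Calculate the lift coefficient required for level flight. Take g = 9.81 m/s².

CL = 0.132

Level flight ⇒ L = W = m·g = 10400 × 9.81 = 1.0202×10^5 N.
q = ½ρv² = ½ × 0.736 × 205² = 15470 Pa.
CL = 2W/(ρv²S) = 2×1.0202×10^5/(0.736×205²×50) = 0.1319.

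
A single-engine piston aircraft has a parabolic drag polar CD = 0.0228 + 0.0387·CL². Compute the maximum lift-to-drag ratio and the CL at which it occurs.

(L/D)max = 16.8, at CL = 0.768

For CD = CD0 + K·CL², (L/D)max occurs at CL* = √(CD0/K) and equals 1/(2√(K·CD0)).
(L/D)max = 1/(2√(0.0387 × 0.0228)) = 1/(2 × 0.0297) = 16.8
CL* = √(0.0228/0.0387) = 0.768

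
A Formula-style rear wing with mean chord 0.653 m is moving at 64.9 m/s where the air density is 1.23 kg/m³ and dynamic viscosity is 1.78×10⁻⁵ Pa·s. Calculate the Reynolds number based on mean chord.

Re = 2.93×10^6

Re = ρ·v·c/μ = 1.23 × 64.9 × 0.653 / (1.78×10⁻⁵) = 2.93×10^6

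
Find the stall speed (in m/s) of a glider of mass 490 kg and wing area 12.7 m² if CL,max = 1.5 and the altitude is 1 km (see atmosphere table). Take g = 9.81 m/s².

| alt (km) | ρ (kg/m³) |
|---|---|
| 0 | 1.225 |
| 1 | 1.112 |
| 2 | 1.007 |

At 1 km, from the table: ρ = 1.112 kg/m³.
At stall, lift equals weight: L = W = m·g = 490 × 9.81 = 4807 N.
From L = ½ρV²S·CL,max = W: V_stall = √(2W/(ρSCL,max)) = √(2·4807/(1.112·12.7·1.5))
V_stall = √453.8 = 21.3 m/s

V_stall = 21.3 m/s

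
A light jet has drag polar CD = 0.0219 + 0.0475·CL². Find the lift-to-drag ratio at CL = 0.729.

L/D = 15.5

CD = 0.0219 + 0.0475 × 0.729² = 0.04714
L/D = CL/CD = 0.729 / 0.04714 = 15.5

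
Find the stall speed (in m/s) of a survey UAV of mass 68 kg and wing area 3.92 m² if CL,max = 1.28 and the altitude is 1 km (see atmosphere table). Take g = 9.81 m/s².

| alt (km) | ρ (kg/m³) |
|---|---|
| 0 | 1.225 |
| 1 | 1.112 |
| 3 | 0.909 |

At 1 km, from the table: ρ = 1.112 kg/m³.
At stall, lift equals weight: L = W = m·g = 68 × 9.81 = 667.1 N.
From L = ½ρV²S·CL,max = W: V_stall = √(2W/(ρSCL,max)) = √(2·667.1/(1.112·3.92·1.28))
V_stall = √239.1 = 15.5 m/s

V_stall = 15.5 m/s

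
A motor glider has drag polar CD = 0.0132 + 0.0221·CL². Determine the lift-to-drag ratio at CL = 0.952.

L/D = 28.6

CD = 0.0132 + 0.0221 × 0.952² = 0.03323
L/D = CL/CD = 0.952 / 0.03323 = 28.6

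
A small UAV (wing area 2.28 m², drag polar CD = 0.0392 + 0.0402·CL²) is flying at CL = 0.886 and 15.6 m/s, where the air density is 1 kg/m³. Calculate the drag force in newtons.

CD = 0.0392 + 0.0402 × 0.886² = 0.07076
D = ½ρv²S·CD = ½ × 1 × 15.6² × 2.28 × 0.07076 = 19.6 N

D = 19.6 N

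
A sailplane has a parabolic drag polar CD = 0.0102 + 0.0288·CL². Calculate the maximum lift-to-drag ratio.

For CD = CD0 + K·CL², (L/D)max occurs at CL* = √(CD0/K) and equals 1/(2√(K·CD0)).
(L/D)max = 1/(2√(0.0288 × 0.0102)) = 1/(2 × 0.01714) = 29.2

(L/D)max = 29.2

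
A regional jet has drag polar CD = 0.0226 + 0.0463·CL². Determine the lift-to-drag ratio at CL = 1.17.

L/D = 13.6

CD = 0.0226 + 0.0463 × 1.17² = 0.08598
L/D = CL/CD = 1.17 / 0.08598 = 13.6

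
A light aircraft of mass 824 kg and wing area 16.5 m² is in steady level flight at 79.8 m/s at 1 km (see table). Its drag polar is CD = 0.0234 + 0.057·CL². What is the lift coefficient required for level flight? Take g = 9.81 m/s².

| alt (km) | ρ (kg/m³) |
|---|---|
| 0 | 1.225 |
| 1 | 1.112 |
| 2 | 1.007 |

CL = 0.138

At 1 km, from the table: ρ = 1.112 kg/m³.
Level flight ⇒ L = W = m·g = 824 × 9.81 = 8083.4 N.
q = ½ρv² = ½ × 1.112 × 79.8² = 3541 Pa.
Required CL = L/(qS) = 8083.4/(3541·16.5) = 0.1384.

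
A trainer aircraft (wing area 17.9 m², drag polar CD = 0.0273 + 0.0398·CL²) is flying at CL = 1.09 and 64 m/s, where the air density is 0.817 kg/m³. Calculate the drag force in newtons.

D = 2230 N

CD = 0.0273 + 0.0398 × 1.09² = 0.07459
D = ½ρv²S·CD = ½ × 0.817 × 64² × 17.9 × 0.07459 = 2230 N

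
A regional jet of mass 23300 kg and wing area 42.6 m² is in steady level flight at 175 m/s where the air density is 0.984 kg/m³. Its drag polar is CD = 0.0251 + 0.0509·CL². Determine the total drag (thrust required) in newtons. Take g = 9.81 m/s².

In steady level flight, lift balances weight: W = mg = 23300 × 9.81 = 2.2857×10^5 N.
q = ½ρv² = ½ × 0.984 × 175² = 15070 Pa.
CL = 2W/(ρv²S) = 2×2.2857×10^5/(0.984×175²×42.6) = 0.3561.
CD = 0.0251 + 0.0509 × 0.3561² = 0.03155.
D = q·S·CD = 15070 × 42.6 × 0.03155 = 20250 N

D = 20300 N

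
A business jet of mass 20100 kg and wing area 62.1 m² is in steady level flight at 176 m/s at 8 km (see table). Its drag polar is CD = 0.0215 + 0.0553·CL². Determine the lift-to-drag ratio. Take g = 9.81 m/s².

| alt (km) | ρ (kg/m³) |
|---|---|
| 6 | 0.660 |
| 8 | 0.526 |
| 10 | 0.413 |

At 8 km, from the table: ρ = 0.526 kg/m³.
In steady level flight, lift balances weight: W = mg = 20100 × 9.81 = 1.9718×10^5 N.
q = ½ρv² = ½ × 0.526 × 176² = 8147 Pa.
CL = 2W/(ρv²S) = 2×1.9718×10^5/(0.526×176²×62.1) = 0.3898.
CD = 0.0215 + 0.0553 × 0.3898² = 0.0299.
L/D = CL/CD = 0.3898 / 0.0299 = 13

L/D = 13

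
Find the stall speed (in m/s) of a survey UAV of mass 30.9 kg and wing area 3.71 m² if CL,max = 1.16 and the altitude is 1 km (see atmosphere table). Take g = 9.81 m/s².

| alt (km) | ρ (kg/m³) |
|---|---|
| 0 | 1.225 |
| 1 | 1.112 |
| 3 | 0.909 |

V_stall = 11.3 m/s

At 1 km, from the table: ρ = 1.112 kg/m³.
Stall occurs when L = W at CL,max. W = mg = 30.9 × 9.81 = 303.1 N.
V_stall = √(2W/(ρ·S·CL,max)) = √(2 × 303.1 / (1.112 × 3.71 × 1.16))
V_stall = √126.7 = 11.3 m/s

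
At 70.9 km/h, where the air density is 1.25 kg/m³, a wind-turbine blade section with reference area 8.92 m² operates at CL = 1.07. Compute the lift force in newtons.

Convert speed: v = 70.9 km/h ÷ 3.6 = 19.69 m/s.
L = ½ρv²S·CL = ½ × 1.25 × 19.69² × 8.92 × 1.07 = 2310 N

L = 2310 N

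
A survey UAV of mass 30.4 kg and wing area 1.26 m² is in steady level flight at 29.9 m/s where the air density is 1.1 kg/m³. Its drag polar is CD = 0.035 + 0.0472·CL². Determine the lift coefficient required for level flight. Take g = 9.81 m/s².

CL = 0.481

In steady level flight, lift balances weight: W = mg = 30.4 × 9.81 = 298.22 N.
Dynamic pressure q = 0.5 × 1.1 × 29.9² = 491.7 Pa.
CL = 2W/(ρv²S) = 2×298.22/(1.1×29.9²×1.26) = 0.4814.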